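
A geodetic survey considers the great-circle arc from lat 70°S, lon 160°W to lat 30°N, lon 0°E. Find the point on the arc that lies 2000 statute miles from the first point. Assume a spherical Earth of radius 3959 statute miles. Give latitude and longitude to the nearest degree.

Convert each endpoint to a unit vector on the sphere (x = cos φ cos λ, y = cos φ sin λ, z = sin φ).
The central angle between the endpoints is δ = arccos(p₁·p₂) ≈ 2.416 rad (138.4°). The total great-circle distance is δ·R ≈ 2.416 × 3959 ≈ 9565 mi, so the target fraction is f = 2000/9565 ≈ 0.209.
Interpolate at f ≈ 0.209 with slerp weights a = sin((1−f)δ)/sin δ ≈ 1.421, b = sin(fδ)/sin δ ≈ 0.729.
p = a·p₁ + b·p₂ ≈ (0.175, -0.166, -0.970); φ = arcsin(p_z) ≈ -76.03°, λ = atan2(p_y, p_x) ≈ -43.52°.

≈ lat 76°S, lon 44°W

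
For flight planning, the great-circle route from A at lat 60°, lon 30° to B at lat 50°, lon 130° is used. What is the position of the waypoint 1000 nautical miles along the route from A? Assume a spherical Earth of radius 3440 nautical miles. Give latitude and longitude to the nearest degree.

The haversine formula gives a central angle δ ≈ 0.918 rad (52.6°) between the endpoints. The total great-circle distance is δ·R ≈ 0.918 × 3440 ≈ 3157 nmi, so the target fraction is f = 1000/3157 ≈ 0.317.
Interpolate at f ≈ 0.317 with slerp weights a = sin((1−f)δ)/sin δ ≈ 0.739, b = sin(fδ)/sin δ ≈ 0.361.
p = a·p₁ + b·p₂ ≈ (0.171, 0.362, 0.916); φ = arcsin(p_z) ≈ 66.38°, λ = atan2(p_y, p_x) ≈ 64.77°.

≈ lat 66°, lon 65°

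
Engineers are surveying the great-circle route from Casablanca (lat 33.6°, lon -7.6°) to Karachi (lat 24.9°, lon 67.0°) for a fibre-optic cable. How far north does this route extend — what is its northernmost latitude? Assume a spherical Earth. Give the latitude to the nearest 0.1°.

The great circle lies in the plane with unit normal n̂ = (p₁ × p₂)/|p₁ × p₂|.
Here n̂_z ≈ +0.808; the vertex latitude is φ_max = arccos|n̂_z| ≈ 36.1°.

≈ 36.1°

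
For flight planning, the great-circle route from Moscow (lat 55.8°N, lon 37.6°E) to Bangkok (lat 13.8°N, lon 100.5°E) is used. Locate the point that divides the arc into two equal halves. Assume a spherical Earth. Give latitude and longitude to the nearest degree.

Write both endpoints as unit vectors p₁, p₂ with components (cos φ cos λ, cos φ sin λ, sin φ).
The central angle between the endpoints is δ = arccos(p₁·p₂) ≈ 1.109 rad (63.5°).
Interpolate at f = 1/2 with slerp weights a = sin((1−f)δ)/sin δ ≈ 0.588, b = sin(fδ)/sin δ ≈ 0.588.
p = a·p₁ + b·p₂ ≈ (0.158, 0.763, 0.627); φ = arcsin(p_z) ≈ 38.80°, λ = atan2(p_y, p_x) ≈ 78.32°.

≈ lat 39°N, lon 78°E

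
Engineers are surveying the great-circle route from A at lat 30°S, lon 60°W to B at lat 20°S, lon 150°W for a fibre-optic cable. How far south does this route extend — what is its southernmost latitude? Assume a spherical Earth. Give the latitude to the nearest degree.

The great circle lies in the plane with unit normal n̂ = (p₁ × p₂)/|p₁ × p₂|.
Here n̂_z ≈ -0.826; the vertex latitude is φ_max = arccos|n̂_z| ≈ 34.3°.

≈ 34°S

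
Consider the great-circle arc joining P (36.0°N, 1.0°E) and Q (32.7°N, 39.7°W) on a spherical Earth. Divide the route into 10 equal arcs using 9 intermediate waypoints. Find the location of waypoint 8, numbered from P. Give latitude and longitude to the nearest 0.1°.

The haversine formula gives a central angle δ ≈ 0.585 rad (33.5°) between the endpoints.
Interpolate at f = 8/10 with slerp weights a = sin((1−f)δ)/sin δ ≈ 0.211, b = sin(fδ)/sin δ ≈ 0.817.
p = a·p₁ + b·p₂ ≈ (0.700, -0.436, 0.566); φ = arcsin(p_z) ≈ 34.44°, λ = atan2(p_y, p_x) ≈ -31.93°.

≈ (34.4°N, 31.9°W)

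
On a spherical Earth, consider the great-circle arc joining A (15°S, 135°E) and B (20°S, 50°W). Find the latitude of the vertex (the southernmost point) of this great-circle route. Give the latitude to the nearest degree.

≈ 82°S

The great circle lies in the plane with unit normal n̂ = (p₁ × p₂)/|p₁ × p₂|.
Here n̂_z ≈ +0.137; the vertex latitude is φ_max = arccos|n̂_z| ≈ 82.1°.
Check via Clairaut: cos φ_max = |cos φ₁| · sin C = cos(15.0°)·sin(171.9°) ≈ 0.137, again giving ≈ 82.1°.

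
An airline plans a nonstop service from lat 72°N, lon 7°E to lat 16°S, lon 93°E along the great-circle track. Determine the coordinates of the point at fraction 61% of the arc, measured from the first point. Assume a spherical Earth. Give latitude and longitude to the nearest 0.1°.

Convert each endpoint to a unit vector on the sphere (x = cos φ cos λ, y = cos φ sin λ, z = sin φ).
The central angle between the endpoints is δ = arccos(p₁·p₂) ≈ 1.815 rad (104.0°).
Interpolate at f = 0.61 with slerp weights a = sin((1−f)δ)/sin δ ≈ 0.670, b = sin(fδ)/sin δ ≈ 0.922.
p = a·p₁ + b·p₂ ≈ (0.159, 0.910, 0.383); φ = arcsin(p_z) ≈ 22.53°, λ = atan2(p_y, p_x) ≈ 80.08°.

≈ lat 22.5°N, lon 80.1°E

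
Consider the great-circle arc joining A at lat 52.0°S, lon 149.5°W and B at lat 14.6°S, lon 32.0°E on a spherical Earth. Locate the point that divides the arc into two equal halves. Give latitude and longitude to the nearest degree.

≈ lat 71°S, lon 35°E

From cos δ = sin φ₁ sin φ₂ + cos φ₁ cos φ₂ cos Δλ, the central angle is δ ≈ 1.979 rad (113.4°).
Interpolate at f = 1/2 with slerp weights a = sin((1−f)δ)/sin δ ≈ 0.911, b = sin(fδ)/sin δ ≈ 0.911.
p = a·p₁ + b·p₂ ≈ (0.264, 0.182, -0.947); φ = arcsin(p_z) ≈ -71.27°, λ = atan2(p_y, p_x) ≈ 34.62°.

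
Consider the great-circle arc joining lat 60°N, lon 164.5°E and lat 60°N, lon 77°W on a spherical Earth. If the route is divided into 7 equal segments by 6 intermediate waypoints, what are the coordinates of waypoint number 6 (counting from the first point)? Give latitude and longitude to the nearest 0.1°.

Write both endpoints as unit vectors p₁, p₂ with components (cos φ cos λ, cos φ sin λ, sin φ).
The central angle between the endpoints is δ = arccos(p₁·p₂) ≈ 0.888 rad (50.9°).
Interpolate at f = 6/7 with slerp weights a = sin((1−f)δ)/sin δ ≈ 0.163, b = sin(fδ)/sin δ ≈ 0.889.
p = a·p₁ + b·p₂ ≈ (0.021, -0.411, 0.911); φ = arcsin(p_z) ≈ 65.67°, λ = atan2(p_y, p_x) ≈ -87.02°.

≈ lat 65.7°N, lon 87.0°W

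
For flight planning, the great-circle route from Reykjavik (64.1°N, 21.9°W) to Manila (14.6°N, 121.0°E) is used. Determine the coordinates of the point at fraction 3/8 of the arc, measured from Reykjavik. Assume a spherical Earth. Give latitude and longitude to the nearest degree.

The haversine formula gives a central angle δ ≈ 1.681 rad (96.3°) between the endpoints.
Interpolate at f = 3/8 with slerp weights a = sin((1−f)δ)/sin δ ≈ 0.873, b = sin(fδ)/sin δ ≈ 0.593.
p = a·p₁ + b·p₂ ≈ (0.058, 0.350, 0.935); φ = arcsin(p_z) ≈ 69.23°, λ = atan2(p_y, p_x) ≈ 80.55°.

≈ (69°N, 81°E)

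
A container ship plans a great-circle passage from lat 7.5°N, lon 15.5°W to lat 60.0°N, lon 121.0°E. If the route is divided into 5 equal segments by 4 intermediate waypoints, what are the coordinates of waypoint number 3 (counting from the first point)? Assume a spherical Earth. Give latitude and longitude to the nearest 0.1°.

Write both endpoints as unit vectors p₁, p₂ with components (cos φ cos λ, cos φ sin λ, sin φ).
The central angle between the endpoints is δ = arccos(p₁·p₂) ≈ 1.820 rad (104.3°).
Interpolate at f = 3/5 with slerp weights a = sin((1−f)δ)/sin δ ≈ 0.687, b = sin(fδ)/sin δ ≈ 0.916.
p = a·p₁ + b·p₂ ≈ (0.420, 0.211, 0.883); φ = arcsin(p_z) ≈ 61.97°, λ = atan2(p_y, p_x) ≈ 26.63°.

≈ lat 62.0°N, lon 26.6°E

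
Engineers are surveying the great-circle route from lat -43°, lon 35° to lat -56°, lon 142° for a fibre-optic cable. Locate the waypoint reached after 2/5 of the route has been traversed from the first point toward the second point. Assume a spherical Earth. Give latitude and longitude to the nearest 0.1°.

Convert each endpoint to a unit vector on the sphere (x = cos φ cos λ, y = cos φ sin λ, z = sin φ).
The central angle between the endpoints is δ = arccos(p₁·p₂) ≈ 1.109 rad (63.5°).
Interpolate at f = 2/5 with slerp weights a = sin((1−f)δ)/sin δ ≈ 0.690, b = sin(fδ)/sin δ ≈ 0.479.
p = a·p₁ + b·p₂ ≈ (0.202, 0.454, -0.868); φ = arcsin(p_z) ≈ -60.19°, λ = atan2(p_y, p_x) ≈ 66.04°.

≈ lat -60.2°, lon 66.0°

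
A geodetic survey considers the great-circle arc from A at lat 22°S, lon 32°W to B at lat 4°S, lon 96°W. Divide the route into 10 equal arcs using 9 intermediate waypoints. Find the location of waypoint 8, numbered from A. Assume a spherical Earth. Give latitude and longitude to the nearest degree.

≈ lat 9°S, lon 84°W

Write both endpoints as unit vectors p₁, p₂ with components (cos φ cos λ, cos φ sin λ, sin φ).
The central angle between the endpoints is δ = arccos(p₁·p₂) ≈ 1.125 rad (64.4°).
Interpolate at f = 8/10 with slerp weights a = sin((1−f)δ)/sin δ ≈ 0.247, b = sin(fδ)/sin δ ≈ 0.868.
p = a·p₁ + b·p₂ ≈ (0.104, -0.983, -0.153); φ = arcsin(p_z) ≈ -8.81°, λ = atan2(p_y, p_x) ≈ -83.97°.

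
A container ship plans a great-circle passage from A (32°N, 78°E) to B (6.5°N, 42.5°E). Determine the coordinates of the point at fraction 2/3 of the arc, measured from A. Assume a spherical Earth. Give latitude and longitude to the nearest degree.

≈ (16°N, 53°E)

From cos δ = sin φ₁ sin φ₂ + cos φ₁ cos φ₂ cos Δλ, the central angle is δ ≈ 0.729 rad (41.8°).
Interpolate at f = 2/3 with slerp weights a = sin((1−f)δ)/sin δ ≈ 0.361, b = sin(fδ)/sin δ ≈ 0.701.
p = a·p₁ + b·p₂ ≈ (0.577, 0.770, 0.271); φ = arcsin(p_z) ≈ 15.71°, λ = atan2(p_y, p_x) ≈ 53.15°.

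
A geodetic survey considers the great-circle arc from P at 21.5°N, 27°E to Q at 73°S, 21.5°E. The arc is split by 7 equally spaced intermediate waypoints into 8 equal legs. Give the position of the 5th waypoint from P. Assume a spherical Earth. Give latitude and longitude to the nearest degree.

Write both endpoints as unit vectors p₁, p₂ with components (cos φ cos λ, cos φ sin λ, sin φ).
The central angle between the endpoints is δ = arccos(p₁·p₂) ≈ 1.651 rad (94.6°).
Interpolate at f = 5/8 with slerp weights a = sin((1−f)δ)/sin δ ≈ 0.582, b = sin(fδ)/sin δ ≈ 0.861.
p = a·p₁ + b·p₂ ≈ (0.717, 0.338, -0.610); φ = arcsin(p_z) ≈ -37.58°, λ = atan2(p_y, p_x) ≈ 25.26°.

≈ 38°S, 25°E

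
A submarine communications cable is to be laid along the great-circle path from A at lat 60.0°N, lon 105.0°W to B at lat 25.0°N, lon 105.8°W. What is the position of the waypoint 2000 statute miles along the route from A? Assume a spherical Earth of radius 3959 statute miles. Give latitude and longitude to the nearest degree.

The haversine formula gives a central angle δ ≈ 0.611 rad (35.0°) between the endpoints. The total great-circle distance is δ·R ≈ 0.611 × 3959 ≈ 2419 mi, so the target fraction is f = 2000/2419 ≈ 0.827.
Interpolate at f ≈ 0.827 with slerp weights a = sin((1−f)δ)/sin δ ≈ 0.184, b = sin(fδ)/sin δ ≈ 0.844.
p = a·p₁ + b·p₂ ≈ (-0.232, -0.825, 0.516); φ = arcsin(p_z) ≈ 31.06°, λ = atan2(p_y, p_x) ≈ -105.71°.

≈ lat 31°N, lon 106°W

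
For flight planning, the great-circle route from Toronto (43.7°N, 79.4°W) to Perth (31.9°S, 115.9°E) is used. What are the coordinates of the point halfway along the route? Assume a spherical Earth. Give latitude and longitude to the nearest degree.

≈ 34°N, 167°E

Write both endpoints as unit vectors p₁, p₂ with components (cos φ cos λ, cos φ sin λ, sin φ).
The central angle between the endpoints is δ = arccos(p₁·p₂) ≈ 2.848 rad (163.2°).
Interpolate at f = 1/2 with slerp weights a = sin((1−f)δ)/sin δ ≈ 3.414, b = sin(fδ)/sin δ ≈ 3.414.
p = a·p₁ + b·p₂ ≈ (-0.812, 0.181, 0.555); φ = arcsin(p_z) ≈ 33.69°, λ = atan2(p_y, p_x) ≈ 167.42°.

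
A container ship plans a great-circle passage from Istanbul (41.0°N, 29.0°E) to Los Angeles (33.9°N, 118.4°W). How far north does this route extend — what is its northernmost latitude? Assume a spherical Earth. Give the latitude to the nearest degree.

The great circle lies in the plane with unit normal n̂ = (p₁ × p₂)/|p₁ × p₂|.
Here n̂_z ≈ -0.342; the vertex latitude is φ_max = arccos|n̂_z| ≈ 70.0°.

≈ 70°N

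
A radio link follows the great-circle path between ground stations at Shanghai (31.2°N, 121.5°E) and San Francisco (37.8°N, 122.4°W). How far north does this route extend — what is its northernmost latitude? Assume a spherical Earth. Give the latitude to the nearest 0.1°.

The great circle lies in the plane with unit normal n̂ = (p₁ × p₂)/|p₁ × p₂|.
Here n̂_z ≈ +0.607; the vertex latitude is φ_max = arccos|n̂_z| ≈ 52.6°.
Check via Clairaut: cos φ_max = |cos φ₁| · sin C = cos(31.2°)·sin(45.2°) ≈ 0.607, again giving ≈ 52.6°.

≈ 52.6°N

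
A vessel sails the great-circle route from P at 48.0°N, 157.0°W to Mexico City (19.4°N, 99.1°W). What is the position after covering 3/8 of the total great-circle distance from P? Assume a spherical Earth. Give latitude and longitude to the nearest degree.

≈ 41°N, 130°W

From cos δ = sin φ₁ sin φ₂ + cos φ₁ cos φ₂ cos Δλ, the central angle is δ ≈ 0.949 rad (54.4°).
Interpolate at f = 3/8 with slerp weights a = sin((1−f)δ)/sin δ ≈ 0.688, b = sin(fδ)/sin δ ≈ 0.429.
p = a·p₁ + b·p₂ ≈ (-0.488, -0.579, 0.653); φ = arcsin(p_z) ≈ 40.80°, λ = atan2(p_y, p_x) ≈ -130.10°.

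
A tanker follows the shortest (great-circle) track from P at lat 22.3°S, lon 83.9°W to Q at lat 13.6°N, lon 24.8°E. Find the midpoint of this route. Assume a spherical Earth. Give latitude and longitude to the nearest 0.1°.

≈ lat 7.4°S, lon 27.6°W

Write both endpoints as unit vectors p₁, p₂ with components (cos φ cos λ, cos φ sin λ, sin φ).
The central angle between the endpoints is δ = arccos(p₁·p₂) ≈ 1.958 rad (112.2°).
Interpolate at f = 1/2 with slerp weights a = sin((1−f)δ)/sin δ ≈ 0.896, b = sin(fδ)/sin δ ≈ 0.896.
p = a·p₁ + b·p₂ ≈ (0.879, -0.459, -0.129); φ = arcsin(p_z) ≈ -7.43°, λ = atan2(p_y, p_x) ≈ -27.58°.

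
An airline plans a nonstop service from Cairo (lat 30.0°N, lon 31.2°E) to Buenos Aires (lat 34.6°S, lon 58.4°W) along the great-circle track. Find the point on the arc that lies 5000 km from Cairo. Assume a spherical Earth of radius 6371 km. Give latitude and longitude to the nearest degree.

≈ lat 2°N, lon 6°W

The haversine formula gives a central angle δ ≈ 1.853 rad (106.2°) between the endpoints. The total great-circle distance is δ·R ≈ 1.853 × 6371 ≈ 11809 km, so the target fraction is f = 5000/11809 ≈ 0.423.
Interpolate at f ≈ 0.423 with slerp weights a = sin((1−f)δ)/sin δ ≈ 0.913, b = sin(fδ)/sin δ ≈ 0.736.
p = a·p₁ + b·p₂ ≈ (0.994, -0.106, 0.039); φ = arcsin(p_z) ≈ 2.21°, λ = atan2(p_y, p_x) ≈ -6.11°.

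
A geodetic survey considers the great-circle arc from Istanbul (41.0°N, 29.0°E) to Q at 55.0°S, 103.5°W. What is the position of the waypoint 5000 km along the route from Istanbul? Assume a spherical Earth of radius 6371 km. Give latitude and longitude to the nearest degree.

≈ 7°N, 4°W

From cos δ = sin φ₁ sin φ₂ + cos φ₁ cos φ₂ cos Δλ, the central angle is δ ≈ 2.550 rad (146.1°). The total great-circle distance is δ·R ≈ 2.550 × 6371 ≈ 16244 km, so the target fraction is f = 5000/16244 ≈ 0.308.
Interpolate at f ≈ 0.308 with slerp weights a = sin((1−f)δ)/sin δ ≈ 1.759, b = sin(fδ)/sin δ ≈ 1.267.
p = a·p₁ + b·p₂ ≈ (0.991, -0.063, 0.116); φ = arcsin(p_z) ≈ 6.68°, λ = atan2(p_y, p_x) ≈ -3.63°.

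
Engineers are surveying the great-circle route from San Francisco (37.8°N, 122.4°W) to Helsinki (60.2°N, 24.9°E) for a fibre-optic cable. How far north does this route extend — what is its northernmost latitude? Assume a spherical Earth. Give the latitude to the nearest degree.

The great circle lies in the plane with unit normal n̂ = (p₁ × p₂)/|p₁ × p₂|.
Here n̂_z ≈ +0.217; the vertex latitude is φ_max = arccos|n̂_z| ≈ 77.5°.
Check via Clairaut: cos φ_max = |cos φ₁| · sin C = cos(37.8°)·sin(15.9°) ≈ 0.217, again giving ≈ 77.5°.

≈ 77°N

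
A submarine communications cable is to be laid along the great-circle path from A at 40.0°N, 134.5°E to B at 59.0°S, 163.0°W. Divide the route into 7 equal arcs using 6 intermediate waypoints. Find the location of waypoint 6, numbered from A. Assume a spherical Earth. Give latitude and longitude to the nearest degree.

Write both endpoints as unit vectors p₁, p₂ with components (cos φ cos λ, cos φ sin λ, sin φ).
The central angle between the endpoints is δ = arccos(p₁·p₂) ≈ 1.949 rad (111.6°).
Interpolate at f = 6/7 with slerp weights a = sin((1−f)δ)/sin δ ≈ 0.296, b = sin(fδ)/sin δ ≈ 1.071.
p = a·p₁ + b·p₂ ≈ (-0.686, 0.000, -0.728); φ = arcsin(p_z) ≈ -46.69°, λ = atan2(p_y, p_x) ≈ 179.97°.

≈ 47°S, 180°E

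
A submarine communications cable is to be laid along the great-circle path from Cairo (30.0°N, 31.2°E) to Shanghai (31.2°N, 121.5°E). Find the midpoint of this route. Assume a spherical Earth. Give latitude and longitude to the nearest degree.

From cos δ = sin φ₁ sin φ₂ + cos φ₁ cos φ₂ cos Δλ, the central angle is δ ≈ 1.313 rad (75.2°).
Interpolate at f = 1/2 with slerp weights a = sin((1−f)δ)/sin δ ≈ 0.631, b = sin(fδ)/sin δ ≈ 0.631.
p = a·p₁ + b·p₂ ≈ (0.185, 0.743, 0.643); φ = arcsin(p_z) ≈ 39.98°, λ = atan2(p_y, p_x) ≈ 75.99°.

≈ (40°N, 76°E)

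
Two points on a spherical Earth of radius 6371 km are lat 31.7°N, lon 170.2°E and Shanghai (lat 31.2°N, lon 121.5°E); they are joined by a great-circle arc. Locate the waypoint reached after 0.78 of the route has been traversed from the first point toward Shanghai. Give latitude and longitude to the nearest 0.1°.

From cos δ = sin φ₁ sin φ₂ + cos φ₁ cos φ₂ cos Δλ, the central angle is δ ≈ 0.719 rad (41.2°).
Interpolate at f = 0.78 with slerp weights a = sin((1−f)δ)/sin δ ≈ 0.239, b = sin(fδ)/sin δ ≈ 0.808.
p = a·p₁ + b·p₂ ≈ (-0.561, 0.624, 0.544); φ = arcsin(p_z) ≈ 32.96°, λ = atan2(p_y, p_x) ≈ 132.00°.

≈ lat 33.0°N, lon 132.0°E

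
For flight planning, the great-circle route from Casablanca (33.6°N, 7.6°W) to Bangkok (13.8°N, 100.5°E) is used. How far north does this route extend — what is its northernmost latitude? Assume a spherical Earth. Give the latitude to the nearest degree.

The great circle lies in the plane with unit normal n̂ = (p₁ × p₂)/|p₁ × p₂|.
Here n̂_z ≈ +0.774; the vertex latitude is φ_max = arccos|n̂_z| ≈ 39.3°.
Check via Clairaut: cos φ_max = |cos φ₁| · sin C = cos(33.6°)·sin(68.4°) ≈ 0.774, again giving ≈ 39.3°.

≈ 39°N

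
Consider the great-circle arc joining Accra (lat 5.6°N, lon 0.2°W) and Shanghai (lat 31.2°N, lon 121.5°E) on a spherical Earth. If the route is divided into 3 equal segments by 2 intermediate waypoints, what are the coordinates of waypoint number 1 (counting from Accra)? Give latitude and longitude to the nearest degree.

From cos δ = sin φ₁ sin φ₂ + cos φ₁ cos φ₂ cos Δλ, the central angle is δ ≈ 1.979 rad (113.4°).
Interpolate at f = 1/3 with slerp weights a = sin((1−f)δ)/sin δ ≈ 1.055, b = sin(fδ)/sin δ ≈ 0.668.
p = a·p₁ + b·p₂ ≈ (0.752, 0.483, 0.449); φ = arcsin(p_z) ≈ 26.67°, λ = atan2(p_y, p_x) ≈ 32.73°.

≈ lat 27°N, lon 33°E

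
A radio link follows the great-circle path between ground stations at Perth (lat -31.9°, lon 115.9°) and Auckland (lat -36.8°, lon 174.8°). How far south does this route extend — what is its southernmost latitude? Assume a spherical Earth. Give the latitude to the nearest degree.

The great circle lies in the plane with unit normal n̂ = (p₁ × p₂)/|p₁ × p₂|.
Here n̂_z ≈ +0.782; the vertex latitude is φ_max = arccos|n̂_z| ≈ 38.6°.
Check via Clairaut: cos φ_max = |cos φ₁| · sin C = cos(31.9°)·sin(112.9°) ≈ 0.782, again giving ≈ 38.6°.

≈ -39°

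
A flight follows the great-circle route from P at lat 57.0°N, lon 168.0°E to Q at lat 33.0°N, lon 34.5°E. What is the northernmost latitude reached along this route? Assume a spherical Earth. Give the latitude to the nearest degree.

The great circle lies in the plane with unit normal n̂ = (p₁ × p₂)/|p₁ × p₂|.
Here n̂_z ≈ -0.335; the vertex latitude is φ_max = arccos|n̂_z| ≈ 70.4°.
Check via Clairaut: cos φ_max = |cos φ₁| · sin C = cos(57.0°)·sin(37.9°) ≈ 0.335, again giving ≈ 70.4°.

≈ 70°N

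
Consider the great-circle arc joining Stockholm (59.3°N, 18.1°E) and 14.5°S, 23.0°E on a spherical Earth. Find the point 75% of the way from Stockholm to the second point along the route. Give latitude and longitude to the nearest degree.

Write both endpoints as unit vectors p₁, p₂ with components (cos φ cos λ, cos φ sin λ, sin φ).
The central angle between the endpoints is δ = arccos(p₁·p₂) ≈ 1.290 rad (73.9°).
Interpolate at f = 0.75 with slerp weights a = sin((1−f)δ)/sin δ ≈ 0.330, b = sin(fδ)/sin δ ≈ 0.857.
p = a·p₁ + b·p₂ ≈ (0.924, 0.377, 0.069); φ = arcsin(p_z) ≈ 3.96°, λ = atan2(p_y, p_x) ≈ 22.17°.

≈ 4°N, 22°E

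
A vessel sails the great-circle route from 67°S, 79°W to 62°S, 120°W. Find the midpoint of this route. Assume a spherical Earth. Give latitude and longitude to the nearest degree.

≈ 66°S, 101°W

Write both endpoints as unit vectors p₁, p₂ with components (cos φ cos λ, cos φ sin λ, sin φ).
The central angle between the endpoints is δ = arccos(p₁·p₂) ≈ 0.314 rad (18.0°).
Interpolate at f = 1/2 with slerp weights a = sin((1−f)δ)/sin δ ≈ 0.506, b = sin(fδ)/sin δ ≈ 0.506.
p = a·p₁ + b·p₂ ≈ (-0.081, -0.400, -0.913); φ = arcsin(p_z) ≈ -65.91°, λ = atan2(p_y, p_x) ≈ -101.46°.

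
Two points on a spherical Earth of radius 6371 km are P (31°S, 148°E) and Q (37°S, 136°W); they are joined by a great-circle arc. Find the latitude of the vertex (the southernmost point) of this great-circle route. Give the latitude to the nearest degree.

The great circle lies in the plane with unit normal n̂ = (p₁ × p₂)/|p₁ × p₂|.
Here n̂_z ≈ +0.755; the vertex latitude is φ_max = arccos|n̂_z| ≈ 41.0°.
Check via Clairaut: cos φ_max = |cos φ₁| · sin C = cos(31.0°)·sin(118.2°) ≈ 0.755, again giving ≈ 41.0°.

≈ 41°S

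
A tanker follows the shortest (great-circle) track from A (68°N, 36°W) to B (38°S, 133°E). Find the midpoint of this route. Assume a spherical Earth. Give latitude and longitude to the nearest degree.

≈ (36°N, 123°E)

From cos δ = sin φ₁ sin φ₂ + cos φ₁ cos φ₂ cos Δλ, the central angle is δ ≈ 2.607 rad (149.4°).
Interpolate at f = 1/2 with slerp weights a = sin((1−f)δ)/sin δ ≈ 1.894, b = sin(fδ)/sin δ ≈ 1.894.
p = a·p₁ + b·p₂ ≈ (-0.444, 0.674, 0.590); φ = arcsin(p_z) ≈ 36.16°, λ = atan2(p_y, p_x) ≈ 123.35°.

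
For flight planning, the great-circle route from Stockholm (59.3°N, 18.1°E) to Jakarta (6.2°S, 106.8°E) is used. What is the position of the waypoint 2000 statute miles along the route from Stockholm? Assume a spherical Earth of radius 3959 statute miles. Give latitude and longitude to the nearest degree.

≈ (47°N, 63°E)

Convert each endpoint to a unit vector on the sphere (x = cos φ cos λ, y = cos φ sin λ, z = sin φ).
The central angle between the endpoints is δ = arccos(p₁·p₂) ≈ 1.652 rad (94.7°). The total great-circle distance is δ·R ≈ 1.652 × 3959 ≈ 6541 mi, so the target fraction is f = 2000/6541 ≈ 0.306.
Interpolate at f ≈ 0.306 with slerp weights a = sin((1−f)δ)/sin δ ≈ 0.915, b = sin(fδ)/sin δ ≈ 0.486.
p = a·p₁ + b·p₂ ≈ (0.304, 0.607, 0.734); φ = arcsin(p_z) ≈ 47.22°, λ = atan2(p_y, p_x) ≈ 63.38°.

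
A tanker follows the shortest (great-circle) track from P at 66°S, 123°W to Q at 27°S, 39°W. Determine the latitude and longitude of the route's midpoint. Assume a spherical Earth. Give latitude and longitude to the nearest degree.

≈ 53°S, 62°W

Write both endpoints as unit vectors p₁, p₂ with components (cos φ cos λ, cos φ sin λ, sin φ).
The central angle between the endpoints is δ = arccos(p₁·p₂) ≈ 1.101 rad (63.1°).
Interpolate at f = 1/2 with slerp weights a = sin((1−f)δ)/sin δ ≈ 0.587, b = sin(fδ)/sin δ ≈ 0.587.
p = a·p₁ + b·p₂ ≈ (0.276, -0.529, -0.802); φ = arcsin(p_z) ≈ -53.35°, λ = atan2(p_y, p_x) ≈ -62.43°.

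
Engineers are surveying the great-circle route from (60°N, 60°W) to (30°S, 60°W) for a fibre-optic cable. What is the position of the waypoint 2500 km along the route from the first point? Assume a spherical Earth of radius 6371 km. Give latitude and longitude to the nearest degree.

Convert each endpoint to a unit vector on the sphere (x = cos φ cos λ, y = cos φ sin λ, z = sin φ).
The central angle between the endpoints is δ = arccos(p₁·p₂) ≈ 1.571 rad (90.0°). The total great-circle distance is δ·R ≈ 1.571 × 6371 ≈ 10008 km, so the target fraction is f = 2500/10008 ≈ 0.250.
Interpolate at f ≈ 0.250 with slerp weights a = sin((1−f)δ)/sin δ ≈ 0.924, b = sin(fδ)/sin δ ≈ 0.382.
p = a·p₁ + b·p₂ ≈ (0.397, -0.687, 0.609); φ = arcsin(p_z) ≈ 37.52°, λ = atan2(p_y, p_x) ≈ -60.00°.

≈ (38°N, 60°W)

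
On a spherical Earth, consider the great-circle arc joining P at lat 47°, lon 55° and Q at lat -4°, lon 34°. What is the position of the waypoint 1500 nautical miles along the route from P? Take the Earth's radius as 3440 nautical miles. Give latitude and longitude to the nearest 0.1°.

≈ lat 23.8°, lon 43.3°

The haversine formula gives a central angle δ ≈ 0.947 rad (54.3°) between the endpoints. The total great-circle distance is δ·R ≈ 0.947 × 3440 ≈ 3258 nmi, so the target fraction is f = 1500/3258 ≈ 0.460.
Interpolate at f ≈ 0.460 with slerp weights a = sin((1−f)δ)/sin δ ≈ 0.602, b = sin(fδ)/sin δ ≈ 0.520.
p = a·p₁ + b·p₂ ≈ (0.666, 0.627, 0.404); φ = arcsin(p_z) ≈ 23.85°, λ = atan2(p_y, p_x) ≈ 43.26°.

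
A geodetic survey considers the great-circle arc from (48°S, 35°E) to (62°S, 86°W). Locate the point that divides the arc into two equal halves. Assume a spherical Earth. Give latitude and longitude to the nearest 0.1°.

≈ (70.2°S, 8.3°W)

Convert each endpoint to a unit vector on the sphere (x = cos φ cos λ, y = cos φ sin λ, z = sin φ).
The central angle between the endpoints is δ = arccos(p₁·p₂) ≈ 1.054 rad (60.4°).
Interpolate at f = 1/2 with slerp weights a = sin((1−f)δ)/sin δ ≈ 0.578, b = sin(fδ)/sin δ ≈ 0.578.
p = a·p₁ + b·p₂ ≈ (0.336, -0.049, -0.941); φ = arcsin(p_z) ≈ -70.15°, λ = atan2(p_y, p_x) ≈ -8.28°.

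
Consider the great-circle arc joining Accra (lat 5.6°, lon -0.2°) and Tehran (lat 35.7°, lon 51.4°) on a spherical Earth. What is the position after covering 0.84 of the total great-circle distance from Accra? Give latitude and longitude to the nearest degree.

Convert each endpoint to a unit vector on the sphere (x = cos φ cos λ, y = cos φ sin λ, z = sin φ).
The central angle between the endpoints is δ = arccos(p₁·p₂) ≈ 0.978 rad (56.0°).
Interpolate at f = 0.84 with slerp weights a = sin((1−f)δ)/sin δ ≈ 0.188, b = sin(fδ)/sin δ ≈ 0.883.
p = a·p₁ + b·p₂ ≈ (0.634, 0.560, 0.533); φ = arcsin(p_z) ≈ 32.24°, λ = atan2(p_y, p_x) ≈ 41.42°.

≈ lat 32°, lon 41°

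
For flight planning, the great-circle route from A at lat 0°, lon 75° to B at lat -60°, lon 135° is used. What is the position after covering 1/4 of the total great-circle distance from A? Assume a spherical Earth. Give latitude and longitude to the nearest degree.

From cos δ = sin φ₁ sin φ₂ + cos φ₁ cos φ₂ cos Δλ, the central angle is δ ≈ 1.318 rad (75.5°).
Interpolate at f = 1/4 with slerp weights a = sin((1−f)δ)/sin δ ≈ 0.863, b = sin(fδ)/sin δ ≈ 0.334.
p = a·p₁ + b·p₂ ≈ (0.105, 0.951, -0.289); φ = arcsin(p_z) ≈ -16.82°, λ = atan2(p_y, p_x) ≈ 83.70°.

≈ lat -17°, lon 84°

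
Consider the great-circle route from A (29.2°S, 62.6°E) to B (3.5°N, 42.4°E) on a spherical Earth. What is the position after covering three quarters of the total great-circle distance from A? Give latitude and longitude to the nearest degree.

≈ (5°S, 47°E)

From cos δ = sin φ₁ sin φ₂ + cos φ₁ cos φ₂ cos Δλ, the central angle is δ ≈ 0.663 rad (38.0°).
Interpolate at f = 3/4 with slerp weights a = sin((1−f)δ)/sin δ ≈ 0.268, b = sin(fδ)/sin δ ≈ 0.775.
p = a·p₁ + b·p₂ ≈ (0.679, 0.729, -0.083); φ = arcsin(p_z) ≈ -4.79°, λ = atan2(p_y, p_x) ≈ 47.05°.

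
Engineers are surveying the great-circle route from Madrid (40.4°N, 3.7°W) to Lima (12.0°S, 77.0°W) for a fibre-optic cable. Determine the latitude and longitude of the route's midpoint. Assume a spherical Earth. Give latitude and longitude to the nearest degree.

≈ (17°N, 46°W)

Write both endpoints as unit vectors p₁, p₂ with components (cos φ cos λ, cos φ sin λ, sin φ).
The central angle between the endpoints is δ = arccos(p₁·p₂) ≈ 1.491 rad (85.5°).
Interpolate at f = 1/2 with slerp weights a = sin((1−f)δ)/sin δ ≈ 0.681, b = sin(fδ)/sin δ ≈ 0.681.
p = a·p₁ + b·p₂ ≈ (0.667, -0.682, 0.300); φ = arcsin(p_z) ≈ 17.43°, λ = atan2(p_y, p_x) ≈ -45.64°.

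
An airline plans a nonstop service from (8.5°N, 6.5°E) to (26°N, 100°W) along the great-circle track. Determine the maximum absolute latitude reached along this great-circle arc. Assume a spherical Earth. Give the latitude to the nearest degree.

≈ 30°N

The great circle lies in the plane with unit normal n̂ = (p₁ × p₂)/|p₁ × p₂|.
Here n̂_z ≈ -0.868; the vertex latitude is φ_max = arccos|n̂_z| ≈ 29.8°.
Check via Clairaut: cos φ_max = |cos φ₁| · sin C = cos(8.5°)·sin(61.3°) ≈ 0.868, again giving ≈ 29.8°.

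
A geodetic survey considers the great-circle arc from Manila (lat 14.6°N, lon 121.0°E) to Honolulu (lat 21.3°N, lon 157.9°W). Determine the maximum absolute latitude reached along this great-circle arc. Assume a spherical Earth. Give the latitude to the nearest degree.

≈ 24°N

The great circle lies in the plane with unit normal n̂ = (p₁ × p₂)/|p₁ × p₂|.
Here n̂_z ≈ +0.916; the vertex latitude is φ_max = arccos|n̂_z| ≈ 23.7°.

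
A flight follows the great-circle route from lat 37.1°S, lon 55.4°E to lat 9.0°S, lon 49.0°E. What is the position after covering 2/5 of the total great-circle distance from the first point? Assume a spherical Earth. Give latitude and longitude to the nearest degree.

≈ lat 26°S, lon 52°E

From cos δ = sin φ₁ sin φ₂ + cos φ₁ cos φ₂ cos Δλ, the central angle is δ ≈ 0.501 rad (28.7°).
Interpolate at f = 2/5 with slerp weights a = sin((1−f)δ)/sin δ ≈ 0.616, b = sin(fδ)/sin δ ≈ 0.414.
p = a·p₁ + b·p₂ ≈ (0.548, 0.714, -0.437); φ = arcsin(p_z) ≈ -25.89°, λ = atan2(p_y, p_x) ≈ 52.49°.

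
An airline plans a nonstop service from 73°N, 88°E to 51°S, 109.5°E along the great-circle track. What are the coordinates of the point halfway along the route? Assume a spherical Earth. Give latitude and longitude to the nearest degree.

From cos δ = sin φ₁ sin φ₂ + cos φ₁ cos φ₂ cos Δλ, the central angle is δ ≈ 2.180 rad (124.9°).
Interpolate at f = 1/2 with slerp weights a = sin((1−f)δ)/sin δ ≈ 1.081, b = sin(fδ)/sin δ ≈ 1.081.
p = a·p₁ + b·p₂ ≈ (-0.216, 0.957, 0.194); φ = arcsin(p_z) ≈ 11.17°, λ = atan2(p_y, p_x) ≈ 102.72°.

≈ 11°N, 103°E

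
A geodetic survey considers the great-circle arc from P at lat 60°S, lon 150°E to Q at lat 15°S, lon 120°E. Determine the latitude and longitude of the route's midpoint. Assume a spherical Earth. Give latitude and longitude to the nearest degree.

≈ lat 38°S, lon 130°E

The haversine formula gives a central angle δ ≈ 0.873 rad (50.0°) between the endpoints.
Interpolate at f = 1/2 with slerp weights a = sin((1−f)δ)/sin δ ≈ 0.552, b = sin(fδ)/sin δ ≈ 0.552.
p = a·p₁ + b·p₂ ≈ (-0.505, 0.599, -0.621); φ = arcsin(p_z) ≈ -38.36°, λ = atan2(p_y, p_x) ≈ 130.13°.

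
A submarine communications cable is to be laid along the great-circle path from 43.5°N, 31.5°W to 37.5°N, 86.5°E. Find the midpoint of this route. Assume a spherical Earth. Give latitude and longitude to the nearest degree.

From cos δ = sin φ₁ sin φ₂ + cos φ₁ cos φ₂ cos Δλ, the central angle is δ ≈ 1.421 rad (81.4°).
Interpolate at f = 1/2 with slerp weights a = sin((1−f)δ)/sin δ ≈ 0.660, b = sin(fδ)/sin δ ≈ 0.660.
p = a·p₁ + b·p₂ ≈ (0.440, 0.272, 0.856); φ = arcsin(p_z) ≈ 58.84°, λ = atan2(p_y, p_x) ≈ 31.76°.

≈ 59°N, 32°E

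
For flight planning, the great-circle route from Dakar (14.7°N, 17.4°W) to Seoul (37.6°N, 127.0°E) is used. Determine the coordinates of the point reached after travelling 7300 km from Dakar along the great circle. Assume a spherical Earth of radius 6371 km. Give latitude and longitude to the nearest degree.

≈ 59°N, 50°E

Convert each endpoint to a unit vector on the sphere (x = cos φ cos λ, y = cos φ sin λ, z = sin φ).
The central angle between the endpoints is δ = arccos(p₁·p₂) ≈ 2.058 rad (117.9°). The total great-circle distance is δ·R ≈ 2.058 × 6371 ≈ 13113 km, so the target fraction is f = 7300/13113 ≈ 0.557.
Interpolate at f ≈ 0.557 with slerp weights a = sin((1−f)δ)/sin δ ≈ 0.895, b = sin(fδ)/sin δ ≈ 1.031.
p = a·p₁ + b·p₂ ≈ (0.335, 0.393, 0.856); φ = arcsin(p_z) ≈ 58.90°, λ = atan2(p_y, p_x) ≈ 49.62°.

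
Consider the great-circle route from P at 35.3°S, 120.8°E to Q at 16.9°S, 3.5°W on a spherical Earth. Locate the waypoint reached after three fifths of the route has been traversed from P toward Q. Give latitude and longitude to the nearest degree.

≈ 42°S, 36°E

Convert each endpoint to a unit vector on the sphere (x = cos φ cos λ, y = cos φ sin λ, z = sin φ).
The central angle between the endpoints is δ = arccos(p₁·p₂) ≈ 1.846 rad (105.8°).
Interpolate at f = 3/5 with slerp weights a = sin((1−f)δ)/sin δ ≈ 0.700, b = sin(fδ)/sin δ ≈ 0.930.
p = a·p₁ + b·p₂ ≈ (0.596, 0.436, -0.675); φ = arcsin(p_z) ≈ -42.42°, λ = atan2(p_y, p_x) ≈ 36.21°.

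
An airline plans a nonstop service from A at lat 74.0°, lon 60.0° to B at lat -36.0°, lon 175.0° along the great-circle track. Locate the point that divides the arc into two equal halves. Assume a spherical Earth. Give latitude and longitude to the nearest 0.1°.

Write both endpoints as unit vectors p₁, p₂ with components (cos φ cos λ, cos φ sin λ, sin φ).
The central angle between the endpoints is δ = arccos(p₁·p₂) ≈ 2.291 rad (131.2°).
Interpolate at f = 1/2 with slerp weights a = sin((1−f)δ)/sin δ ≈ 1.211, b = sin(fδ)/sin δ ≈ 1.211.
p = a·p₁ + b·p₂ ≈ (-0.809, 0.375, 0.452); φ = arcsin(p_z) ≈ 26.90°, λ = atan2(p_y, p_x) ≈ 155.16°.

≈ lat 26.9°, lon 155.2°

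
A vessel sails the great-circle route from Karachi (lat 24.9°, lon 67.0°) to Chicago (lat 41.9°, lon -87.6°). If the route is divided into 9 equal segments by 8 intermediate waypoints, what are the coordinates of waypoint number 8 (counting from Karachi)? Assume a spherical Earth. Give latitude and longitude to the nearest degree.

≈ lat 53°, lon -79°

Write both endpoints as unit vectors p₁, p₂ with components (cos φ cos λ, cos φ sin λ, sin φ).
The central angle between the endpoints is δ = arccos(p₁·p₂) ≈ 1.906 rad (109.2°).
Interpolate at f = 8/9 with slerp weights a = sin((1−f)δ)/sin δ ≈ 0.223, b = sin(fδ)/sin δ ≈ 1.051.
p = a·p₁ + b·p₂ ≈ (0.112, -0.596, 0.795); φ = arcsin(p_z) ≈ 52.70°, λ = atan2(p_y, p_x) ≈ -79.39°.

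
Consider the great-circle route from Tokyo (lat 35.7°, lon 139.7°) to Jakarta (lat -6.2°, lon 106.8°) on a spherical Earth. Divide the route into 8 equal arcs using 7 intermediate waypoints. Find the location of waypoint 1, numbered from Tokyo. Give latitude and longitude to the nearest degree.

Convert each endpoint to a unit vector on the sphere (x = cos φ cos λ, y = cos φ sin λ, z = sin φ).
The central angle between the endpoints is δ = arccos(p₁·p₂) ≈ 0.909 rad (52.1°).
Interpolate at f = 1/8 with slerp weights a = sin((1−f)δ)/sin δ ≈ 0.905, b = sin(fδ)/sin δ ≈ 0.144.
p = a·p₁ + b·p₂ ≈ (-0.602, 0.612, 0.513); φ = arcsin(p_z) ≈ 30.84°, λ = atan2(p_y, p_x) ≈ 134.51°.

≈ lat 31°, lon 135°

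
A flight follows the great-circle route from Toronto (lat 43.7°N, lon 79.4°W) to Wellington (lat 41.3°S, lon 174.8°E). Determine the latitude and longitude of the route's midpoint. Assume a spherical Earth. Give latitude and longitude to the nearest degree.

From cos δ = sin φ₁ sin φ₂ + cos φ₁ cos φ₂ cos Δλ, the central angle is δ ≈ 2.219 rad (127.1°).
Interpolate at f = 1/2 with slerp weights a = sin((1−f)δ)/sin δ ≈ 1.123, b = sin(fδ)/sin δ ≈ 1.123.
p = a·p₁ + b·p₂ ≈ (-0.691, -0.722, 0.035); φ = arcsin(p_z) ≈ 1.99°, λ = atan2(p_y, p_x) ≈ -133.75°.

≈ lat 2°N, lon 134°W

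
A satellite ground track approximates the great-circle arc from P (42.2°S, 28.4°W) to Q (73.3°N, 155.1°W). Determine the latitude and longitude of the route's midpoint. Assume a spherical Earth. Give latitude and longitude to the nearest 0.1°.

≈ (25.0°N, 50.4°W)

Convert each endpoint to a unit vector on the sphere (x = cos φ cos λ, y = cos φ sin λ, z = sin φ).
The central angle between the endpoints is δ = arccos(p₁·p₂) ≈ 2.451 rad (140.4°).
Interpolate at f = 1/2 with slerp weights a = sin((1−f)δ)/sin δ ≈ 1.476, b = sin(fδ)/sin δ ≈ 1.476.
p = a·p₁ + b·p₂ ≈ (0.577, -0.699, 0.422); φ = arcsin(p_z) ≈ 24.99°, λ = atan2(p_y, p_x) ≈ -50.44°.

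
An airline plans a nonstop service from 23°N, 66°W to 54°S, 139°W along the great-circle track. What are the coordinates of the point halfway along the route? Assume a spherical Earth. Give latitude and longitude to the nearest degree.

≈ 19°S, 93°W

Write both endpoints as unit vectors p₁, p₂ with components (cos φ cos λ, cos φ sin λ, sin φ).
The central angle between the endpoints is δ = arccos(p₁·p₂) ≈ 1.729 rad (99.1°).
Interpolate at f = 1/2 with slerp weights a = sin((1−f)δ)/sin δ ≈ 0.771, b = sin(fδ)/sin δ ≈ 0.771.
p = a·p₁ + b·p₂ ≈ (-0.053, -0.945, -0.322); φ = arcsin(p_z) ≈ -18.80°, λ = atan2(p_y, p_x) ≈ -93.23°.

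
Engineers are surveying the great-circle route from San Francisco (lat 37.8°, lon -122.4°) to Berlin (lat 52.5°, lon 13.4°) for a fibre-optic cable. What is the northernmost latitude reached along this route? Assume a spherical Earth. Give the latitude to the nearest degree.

The great circle lies in the plane with unit normal n̂ = (p₁ × p₂)/|p₁ × p₂|.
Here n̂_z ≈ +0.339; the vertex latitude is φ_max = arccos|n̂_z| ≈ 70.2°.
Check via Clairaut: cos φ_max = |cos φ₁| · sin C = cos(37.8°)·sin(25.4°) ≈ 0.339, again giving ≈ 70.2°.

≈ 70°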